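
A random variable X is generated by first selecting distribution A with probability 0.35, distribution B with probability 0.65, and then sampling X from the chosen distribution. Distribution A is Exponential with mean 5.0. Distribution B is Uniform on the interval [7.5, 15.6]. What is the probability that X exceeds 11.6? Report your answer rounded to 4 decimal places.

Conditional on each component, P(X > 11.6): A: 0.0982736; B: 0.493827.
By total probability, P(X > 11.6) = 0.35·0.0982736 + 0.65·0.493827 = 0.355383.

0.3554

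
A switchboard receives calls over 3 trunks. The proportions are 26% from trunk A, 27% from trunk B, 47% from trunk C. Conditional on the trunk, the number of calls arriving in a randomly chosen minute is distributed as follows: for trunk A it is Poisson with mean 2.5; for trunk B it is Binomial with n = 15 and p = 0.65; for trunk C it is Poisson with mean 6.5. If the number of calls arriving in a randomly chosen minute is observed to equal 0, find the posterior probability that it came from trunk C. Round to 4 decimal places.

Likelihoods P(X=0 | ·): A: 0.082085; B: 1.44884e-07; C: 0.00150344.
Posterior ∝ prior × likelihood. Numerator for C: 0.47·0.00150344 = 0.000706616.
Normalizing constant: 0.26·0.082085 + 0.27·1.44884e-07 + 0.47·0.00150344 = 0.0220488.
P(C | observation) = 0.000706616 / 0.0220488 = 0.0320479.

0.0320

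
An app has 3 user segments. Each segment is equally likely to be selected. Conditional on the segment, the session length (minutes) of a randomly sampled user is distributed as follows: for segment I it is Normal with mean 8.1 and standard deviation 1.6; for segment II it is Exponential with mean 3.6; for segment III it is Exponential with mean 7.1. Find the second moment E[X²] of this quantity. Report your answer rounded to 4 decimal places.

For each component E[X²] = Var + (mean)², giving I: 68.17; II: 25.92; III: 100.82.
Overall E[X²] = 0.333333·68.17 + 0.333333·25.92 + 0.333333·100.82 = 64.97.

64.9700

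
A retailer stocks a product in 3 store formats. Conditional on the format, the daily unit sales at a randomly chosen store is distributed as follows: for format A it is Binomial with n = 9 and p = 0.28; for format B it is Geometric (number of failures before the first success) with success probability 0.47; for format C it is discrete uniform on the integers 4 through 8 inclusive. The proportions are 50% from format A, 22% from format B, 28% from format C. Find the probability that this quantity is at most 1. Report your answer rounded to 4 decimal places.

0.2752

Conditional on each format, P(X ≤ 1): A: 0.233994; B: 0.7191; C: 0.
By total probability, P(X ≤ 1) = 0.5·0.233994 + 0.22·0.7191 + 0.28·0 = 0.275199.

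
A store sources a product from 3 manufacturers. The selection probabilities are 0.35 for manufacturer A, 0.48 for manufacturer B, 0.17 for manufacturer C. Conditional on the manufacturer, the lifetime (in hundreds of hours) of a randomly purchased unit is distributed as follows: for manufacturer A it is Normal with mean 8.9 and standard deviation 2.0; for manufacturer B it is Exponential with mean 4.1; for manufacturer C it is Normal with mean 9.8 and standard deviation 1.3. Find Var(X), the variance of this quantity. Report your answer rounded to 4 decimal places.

Per component, A: μ=8.9, E[X²]=83.21; B: μ=4.1, E[X²]=33.62; C: μ=9.8, E[X²]=97.73.
E[X] = 0.35·8.9 + 0.48·4.1 + 0.17·9.8 = 6.749.
E[X²] = 0.35·83.21 + 0.48·33.62 + 0.17·97.73 = 61.8752.
Var(X) = E[X²] − (E[X])² = 61.8752 − 45.549 = 16.3262.

16.3262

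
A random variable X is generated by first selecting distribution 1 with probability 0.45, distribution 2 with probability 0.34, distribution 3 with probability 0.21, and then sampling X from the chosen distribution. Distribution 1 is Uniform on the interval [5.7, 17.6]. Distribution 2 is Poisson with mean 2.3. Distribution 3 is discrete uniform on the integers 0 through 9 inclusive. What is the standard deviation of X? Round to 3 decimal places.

5.136

Per component, 1: μ=11.65, E[X²]=147.523; 2: μ=2.3, E[X²]=7.59; 3: μ=4.5, E[X²]=28.5.
E[X] = 0.45·11.65 + 0.34·2.3 + 0.21·4.5 = 6.9695.
E[X²] = 0.45·147.523 + 0.34·7.59 + 0.21·28.5 = 74.9511.
Var(X) = E[X²] − (E[X])² = 74.9511 − 48.5739 = 26.3772.
SD(X) = √26.3772 = 5.13587.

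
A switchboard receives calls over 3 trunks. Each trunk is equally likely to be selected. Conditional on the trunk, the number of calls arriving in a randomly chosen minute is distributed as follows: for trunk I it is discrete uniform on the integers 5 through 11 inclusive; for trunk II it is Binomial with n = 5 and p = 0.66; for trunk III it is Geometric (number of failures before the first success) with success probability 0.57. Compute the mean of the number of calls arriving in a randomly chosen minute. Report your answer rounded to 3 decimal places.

4.018

Component means — I: 8; II: 3.3; III: 0.754386.
E[X] = 0.333333·8 + 0.333333·3.3 + 0.333333·0.754386 = 4.01813.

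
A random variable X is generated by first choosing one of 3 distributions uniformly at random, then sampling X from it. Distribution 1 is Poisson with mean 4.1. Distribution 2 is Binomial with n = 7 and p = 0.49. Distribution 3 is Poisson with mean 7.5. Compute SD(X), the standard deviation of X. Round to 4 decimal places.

2.7613

Per component, 1: μ=4.1, E[X²]=20.91; 2: μ=3.43, E[X²]=13.5142; 3: μ=7.5, E[X²]=63.75.
E[X] = 0.333333·4.1 + 0.333333·3.43 + 0.333333·7.5 = 5.01.
E[X²] = 0.333333·20.91 + 0.333333·13.5142 + 0.333333·63.75 = 32.7247.
Var(X) = E[X²] − (E[X])² = 32.7247 − 25.1001 = 7.62463.
SD(X) = √7.62463 = 2.76127.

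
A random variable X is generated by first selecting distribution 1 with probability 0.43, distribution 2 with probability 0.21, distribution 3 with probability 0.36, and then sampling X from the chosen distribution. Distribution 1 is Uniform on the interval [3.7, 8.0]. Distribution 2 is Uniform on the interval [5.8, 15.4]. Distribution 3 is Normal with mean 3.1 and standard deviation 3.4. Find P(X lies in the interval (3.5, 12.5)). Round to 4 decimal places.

0.7387

Conditional on each component, P(3.5 < X < 12.5): 1: 1; 2: 0.697917; 3: 0.450325.
By total probability, P(3.5 < X < 12.5) = 0.43·1 + 0.21·0.697917 + 0.36·0.450325 = 0.738679.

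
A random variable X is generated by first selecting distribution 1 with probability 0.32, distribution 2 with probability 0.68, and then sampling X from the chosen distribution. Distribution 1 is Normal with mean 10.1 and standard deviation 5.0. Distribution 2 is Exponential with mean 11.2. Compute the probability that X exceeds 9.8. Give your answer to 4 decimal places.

Conditional on each component, P(X > 9.8): 1: 0.523922; 2: 0.416862.
By total probability, P(X > 9.8) = 0.32·0.523922 + 0.68·0.416862 = 0.451121.

0.4511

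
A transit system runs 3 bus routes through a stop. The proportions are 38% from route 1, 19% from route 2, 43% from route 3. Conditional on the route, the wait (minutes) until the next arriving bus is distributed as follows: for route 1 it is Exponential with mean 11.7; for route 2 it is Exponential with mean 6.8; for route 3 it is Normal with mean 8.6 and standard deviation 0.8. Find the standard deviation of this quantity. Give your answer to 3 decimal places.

Per component, 1: μ=11.7, E[X²]=273.78; 2: μ=6.8, E[X²]=92.48; 3: μ=8.6, E[X²]=74.6.
E[X] = 0.38·11.7 + 0.19·6.8 + 0.43·8.6 = 9.436.
E[X²] = 0.38·273.78 + 0.19·92.48 + 0.43·74.6 = 153.686.
Var(X) = E[X²] − (E[X])² = 153.686 − 89.0381 = 64.6475.
SD(X) = √64.6475 = 8.04037.

8.040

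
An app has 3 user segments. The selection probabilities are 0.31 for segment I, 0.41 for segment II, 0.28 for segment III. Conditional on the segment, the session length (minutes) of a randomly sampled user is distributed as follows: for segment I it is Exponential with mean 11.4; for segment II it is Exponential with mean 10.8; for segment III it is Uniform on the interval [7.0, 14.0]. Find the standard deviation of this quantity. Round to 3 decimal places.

9.454

Per component, I: μ=11.4, E[X²]=259.92; II: μ=10.8, E[X²]=233.28; III: μ=10.5, E[X²]=114.333.
E[X] = 0.31·11.4 + 0.41·10.8 + 0.28·10.5 = 10.902.
E[X²] = 0.31·259.92 + 0.41·233.28 + 0.28·114.333 = 208.233.
Var(X) = E[X²] − (E[X])² = 208.233 − 118.854 = 89.3797.
SD(X) = √89.3797 = 9.45409.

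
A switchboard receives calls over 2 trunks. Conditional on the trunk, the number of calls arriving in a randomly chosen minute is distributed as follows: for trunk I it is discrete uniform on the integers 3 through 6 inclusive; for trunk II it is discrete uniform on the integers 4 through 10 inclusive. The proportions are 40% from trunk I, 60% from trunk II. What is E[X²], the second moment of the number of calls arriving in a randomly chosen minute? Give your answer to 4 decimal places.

40.4000

For each component E[X²] = Var + (mean)², giving I: 21.5; II: 53.
Overall E[X²] = 0.4·21.5 + 0.6·53 = 40.4.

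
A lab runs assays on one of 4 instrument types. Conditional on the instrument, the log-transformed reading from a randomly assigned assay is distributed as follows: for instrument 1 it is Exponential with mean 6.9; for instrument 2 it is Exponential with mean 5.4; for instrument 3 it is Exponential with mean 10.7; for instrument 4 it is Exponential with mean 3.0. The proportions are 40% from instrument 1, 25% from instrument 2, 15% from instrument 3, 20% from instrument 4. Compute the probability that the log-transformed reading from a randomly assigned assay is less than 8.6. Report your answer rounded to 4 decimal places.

Conditional on each instrument, P(X < 8.6): 1: 0.712455; 2: 0.796602; 3: 0.552348; 4: 0.943112.
By total probability, P(X < 8.6) = 0.4·0.712455 + 0.25·0.796602 + 0.15·0.552348 + 0.2·0.943112 = 0.755607.

0.7556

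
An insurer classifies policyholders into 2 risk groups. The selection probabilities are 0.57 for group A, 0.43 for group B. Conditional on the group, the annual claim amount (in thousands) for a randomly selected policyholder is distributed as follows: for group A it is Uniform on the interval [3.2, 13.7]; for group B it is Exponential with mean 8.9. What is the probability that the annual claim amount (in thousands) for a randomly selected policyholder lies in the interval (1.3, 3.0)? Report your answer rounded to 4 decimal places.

0.0646

Conditional on each group, P(1.3 < X < 3.0): A: 0; B: 0.150247.
By total probability, P(1.3 < X < 3.0) = 0.57·0 + 0.43·0.150247 = 0.0646061.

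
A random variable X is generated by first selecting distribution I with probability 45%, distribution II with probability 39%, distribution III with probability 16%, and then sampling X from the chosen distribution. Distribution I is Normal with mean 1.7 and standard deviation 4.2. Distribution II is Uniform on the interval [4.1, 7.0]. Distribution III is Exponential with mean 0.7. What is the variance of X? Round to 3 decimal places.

Per component, I: μ=1.7, E[X²]=20.53; II: μ=5.55, E[X²]=31.5033; III: μ=0.7, E[X²]=0.98.
E[X] = 0.45·1.7 + 0.39·5.55 + 0.16·0.7 = 3.0415.
E[X²] = 0.45·20.53 + 0.39·31.5033 + 0.16·0.98 = 21.6816.
Var(X) = E[X²] − (E[X])² = 21.6816 − 9.25072 = 12.4309.

12.431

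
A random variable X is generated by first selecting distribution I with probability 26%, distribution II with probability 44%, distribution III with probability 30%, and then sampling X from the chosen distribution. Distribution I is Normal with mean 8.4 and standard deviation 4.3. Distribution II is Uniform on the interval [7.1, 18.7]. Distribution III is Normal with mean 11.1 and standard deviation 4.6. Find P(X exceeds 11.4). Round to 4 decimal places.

0.4822

Conditional on each component, P(X > 11.4): I: 0.24269; II: 0.62931; III: 0.474.
By total probability, P(X > 11.4) = 0.26·0.24269 + 0.44·0.62931 + 0.3·0.474 = 0.482196.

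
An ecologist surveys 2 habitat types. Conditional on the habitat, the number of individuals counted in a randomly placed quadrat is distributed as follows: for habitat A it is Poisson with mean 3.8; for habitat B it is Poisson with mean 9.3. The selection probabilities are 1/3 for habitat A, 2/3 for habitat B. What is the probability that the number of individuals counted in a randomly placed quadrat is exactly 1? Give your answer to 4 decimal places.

Conditional on each habitat, P(X = 1): A: 0.0850089; B: 0.000850245.
By total probability, P(X = 1) = 0.333333·0.0850089 + 0.666667·0.000850245 = 0.0289031.

0.0289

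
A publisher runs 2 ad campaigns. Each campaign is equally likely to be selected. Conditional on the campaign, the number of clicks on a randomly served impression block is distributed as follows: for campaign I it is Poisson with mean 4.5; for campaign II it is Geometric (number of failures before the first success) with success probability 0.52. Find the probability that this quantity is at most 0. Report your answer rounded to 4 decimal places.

0.2656

Conditional on each campaign, P(X ≤ 0): I: 0.011109; II: 0.52.
By total probability, P(X ≤ 0) = 0.5·0.011109 + 0.5·0.52 = 0.265554.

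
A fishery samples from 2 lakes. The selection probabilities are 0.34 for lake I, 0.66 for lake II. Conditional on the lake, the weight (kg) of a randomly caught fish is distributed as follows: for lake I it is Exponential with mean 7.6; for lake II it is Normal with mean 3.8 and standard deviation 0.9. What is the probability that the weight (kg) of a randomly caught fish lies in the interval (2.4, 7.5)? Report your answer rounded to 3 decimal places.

Conditional on each lake, P(2.4 < X < 7.5): I: 0.356461; II: 0.940073.
By total probability, P(2.4 < X < 7.5) = 0.34·0.356461 + 0.66·0.940073 = 0.741645.

0.742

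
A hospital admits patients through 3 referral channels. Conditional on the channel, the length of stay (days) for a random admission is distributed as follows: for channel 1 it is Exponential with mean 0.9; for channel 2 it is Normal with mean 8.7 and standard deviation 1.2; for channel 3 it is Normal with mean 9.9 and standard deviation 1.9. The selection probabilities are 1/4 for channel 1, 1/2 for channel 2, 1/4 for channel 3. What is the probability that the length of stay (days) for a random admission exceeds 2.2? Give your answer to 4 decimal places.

0.7717

Conditional on each channel, P(X > 2.2): 1: 0.0867743; 2: 1; 3: 0.999975.
By total probability, P(X > 2.2) = 0.25·0.0867743 + 0.5·1 + 0.25·0.999975 = 0.771687.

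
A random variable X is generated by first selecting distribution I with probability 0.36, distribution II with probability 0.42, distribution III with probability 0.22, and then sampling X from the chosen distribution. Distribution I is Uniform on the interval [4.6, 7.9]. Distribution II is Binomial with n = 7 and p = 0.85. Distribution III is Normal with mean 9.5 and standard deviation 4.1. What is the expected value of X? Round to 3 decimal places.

Component means — I: 6.25; II: 5.95; III: 9.5.
E[X] = 0.36·6.25 + 0.42·5.95 + 0.22·9.5 = 6.839.

6.839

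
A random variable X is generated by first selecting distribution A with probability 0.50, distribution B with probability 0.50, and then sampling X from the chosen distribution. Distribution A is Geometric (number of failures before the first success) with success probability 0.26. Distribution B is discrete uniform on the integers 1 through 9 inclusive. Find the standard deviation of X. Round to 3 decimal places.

3.157

Per component, A: μ=2.84615, E[X²]=19.0473; B: μ=5, E[X²]=31.6667.
E[X] = 0.5·2.84615 + 0.5·5 = 3.92308.
E[X²] = 0.5·19.0473 + 0.5·31.6667 = 25.357.
Var(X) = E[X²] − (E[X])² = 25.357 − 15.3905 = 9.96647.
SD(X) = √9.96647 = 3.15697.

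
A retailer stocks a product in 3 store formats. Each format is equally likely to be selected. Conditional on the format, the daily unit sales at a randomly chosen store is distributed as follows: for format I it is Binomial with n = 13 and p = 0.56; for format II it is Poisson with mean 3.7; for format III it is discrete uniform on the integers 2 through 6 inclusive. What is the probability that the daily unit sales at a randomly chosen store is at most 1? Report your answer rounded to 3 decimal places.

Conditional on each format, P(X ≤ 1): I: 0.00040649; II: 0.116201; III: 0.
By total probability, P(X ≤ 1) = 0.333333·0.00040649 + 0.333333·0.116201 + 0.333333·0 = 0.038869.

0.039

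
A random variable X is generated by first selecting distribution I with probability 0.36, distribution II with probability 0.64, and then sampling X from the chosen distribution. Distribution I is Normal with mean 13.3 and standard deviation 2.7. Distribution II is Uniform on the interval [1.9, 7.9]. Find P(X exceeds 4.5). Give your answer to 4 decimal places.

0.7225

Conditional on each component, P(X > 4.5): I: 0.999441; II: 0.566667.
By total probability, P(X > 4.5) = 0.36·0.999441 + 0.64·0.566667 = 0.722466.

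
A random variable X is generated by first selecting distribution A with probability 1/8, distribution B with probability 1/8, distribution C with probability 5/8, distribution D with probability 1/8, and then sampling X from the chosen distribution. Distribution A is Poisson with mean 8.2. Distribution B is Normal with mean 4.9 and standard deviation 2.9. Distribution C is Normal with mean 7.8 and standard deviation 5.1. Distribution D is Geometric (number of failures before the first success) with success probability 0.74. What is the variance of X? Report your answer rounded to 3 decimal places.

24.852

Per component, A: μ=8.2, E[X²]=75.44; B: μ=4.9, E[X²]=32.42; C: μ=7.8, E[X²]=86.85; D: μ=0.351351, E[X²]=0.598247.
E[X] = 0.125·8.2 + 0.125·4.9 + 0.625·7.8 + 0.125·0.351351 = 6.55642.
E[X²] = 0.125·75.44 + 0.125·32.42 + 0.625·86.85 + 0.125·0.598247 = 67.8385.
Var(X) = E[X²] − (E[X])² = 67.8385 − 42.9866 = 24.8519.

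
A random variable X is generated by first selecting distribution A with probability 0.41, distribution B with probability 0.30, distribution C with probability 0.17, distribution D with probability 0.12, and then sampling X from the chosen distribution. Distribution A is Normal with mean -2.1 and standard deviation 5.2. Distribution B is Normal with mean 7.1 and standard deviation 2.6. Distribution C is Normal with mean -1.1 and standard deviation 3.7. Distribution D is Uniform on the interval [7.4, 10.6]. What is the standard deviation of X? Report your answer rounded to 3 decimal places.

Per component, A: μ=-2.1, E[X²]=31.45; B: μ=7.1, E[X²]=57.17; C: μ=-1.1, E[X²]=14.9; D: μ=9, E[X²]=81.8533.
E[X] = 0.41·-2.1 + 0.3·7.1 + 0.17·-1.1 + 0.12·9 = 2.162.
E[X²] = 0.41·31.45 + 0.3·57.17 + 0.17·14.9 + 0.12·81.8533 = 42.4009.
Var(X) = E[X²] − (E[X])² = 42.4009 − 4.67424 = 37.7267.
SD(X) = √37.7267 = 6.1422.

6.142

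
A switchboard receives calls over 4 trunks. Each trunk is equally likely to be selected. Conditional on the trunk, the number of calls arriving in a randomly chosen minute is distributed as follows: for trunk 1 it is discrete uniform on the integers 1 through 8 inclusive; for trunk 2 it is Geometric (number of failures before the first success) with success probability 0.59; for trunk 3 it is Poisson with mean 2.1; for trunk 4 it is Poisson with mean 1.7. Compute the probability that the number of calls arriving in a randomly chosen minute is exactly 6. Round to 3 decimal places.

Conditional on each trunk, P(X = 6): 1: 0.125; 2: 0.00280256; 3: 0.014587; 4: 0.00612436.
By total probability, P(X = 6) = 0.25·0.125 + 0.25·0.00280256 + 0.25·0.014587 + 0.25·0.00612436 = 0.0371285.

0.037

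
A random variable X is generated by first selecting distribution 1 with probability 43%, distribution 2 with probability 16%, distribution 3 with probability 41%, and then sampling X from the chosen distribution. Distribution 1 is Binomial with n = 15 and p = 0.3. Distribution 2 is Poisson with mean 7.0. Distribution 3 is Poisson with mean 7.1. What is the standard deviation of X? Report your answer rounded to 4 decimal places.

Per component, 1: μ=4.5, E[X²]=23.4; 2: μ=7, E[X²]=56; 3: μ=7.1, E[X²]=57.51.
E[X] = 0.43·4.5 + 0.16·7 + 0.41·7.1 = 5.966.
E[X²] = 0.43·23.4 + 0.16·56 + 0.41·57.51 = 42.6011.
Var(X) = E[X²] − (E[X])² = 42.6011 − 35.5932 = 7.00794.
SD(X) = √7.00794 = 2.64725.

2.6473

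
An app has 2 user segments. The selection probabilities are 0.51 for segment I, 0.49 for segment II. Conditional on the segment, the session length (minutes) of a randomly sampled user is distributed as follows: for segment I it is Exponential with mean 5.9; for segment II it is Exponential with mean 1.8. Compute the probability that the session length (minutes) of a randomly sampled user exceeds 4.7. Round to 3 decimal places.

0.266

Conditional on each segment, P(X > 4.7): I: 0.450855; II: 0.0734529.
By total probability, P(X > 4.7) = 0.51·0.450855 + 0.49·0.0734529 = 0.265928.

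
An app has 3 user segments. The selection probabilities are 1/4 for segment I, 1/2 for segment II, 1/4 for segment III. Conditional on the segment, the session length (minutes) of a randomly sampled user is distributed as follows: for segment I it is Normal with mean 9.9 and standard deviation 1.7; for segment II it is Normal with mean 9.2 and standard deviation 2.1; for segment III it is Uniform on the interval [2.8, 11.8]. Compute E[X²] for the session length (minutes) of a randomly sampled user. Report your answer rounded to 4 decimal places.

84.7600

For each component E[X²] = Var + (mean)², giving I: 100.9; II: 89.05; III: 60.04.
Overall E[X²] = 0.25·100.9 + 0.5·89.05 + 0.25·60.04 = 84.76.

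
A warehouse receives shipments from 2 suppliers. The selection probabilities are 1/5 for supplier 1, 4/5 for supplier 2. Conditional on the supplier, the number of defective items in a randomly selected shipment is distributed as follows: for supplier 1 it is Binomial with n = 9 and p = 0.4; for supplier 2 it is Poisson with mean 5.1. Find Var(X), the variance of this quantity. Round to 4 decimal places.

Per component, 1: μ=3.6, E[X²]=15.12; 2: μ=5.1, E[X²]=31.11.
E[X] = 0.2·3.6 + 0.8·5.1 = 4.8.
E[X²] = 0.2·15.12 + 0.8·31.11 = 27.912.
Var(X) = E[X²] − (E[X])² = 27.912 − 23.04 = 4.872.

4.8720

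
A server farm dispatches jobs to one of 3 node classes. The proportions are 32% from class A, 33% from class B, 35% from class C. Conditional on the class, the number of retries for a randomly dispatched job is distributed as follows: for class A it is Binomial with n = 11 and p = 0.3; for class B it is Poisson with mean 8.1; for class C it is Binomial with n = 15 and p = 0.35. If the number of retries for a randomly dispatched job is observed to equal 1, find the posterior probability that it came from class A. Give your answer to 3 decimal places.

0.851

Likelihoods P(X=1 | ·): A: 0.0932168; B: 0.00245867; C: 0.0126167.
Posterior ∝ prior × likelihood. Numerator for A: 0.32·0.0932168 = 0.0298294.
Normalizing constant: 0.32·0.0932168 + 0.33·0.00245867 + 0.35·0.0126167 = 0.0350566.
P(A | observation) = 0.0298294 / 0.0350566 = 0.850892.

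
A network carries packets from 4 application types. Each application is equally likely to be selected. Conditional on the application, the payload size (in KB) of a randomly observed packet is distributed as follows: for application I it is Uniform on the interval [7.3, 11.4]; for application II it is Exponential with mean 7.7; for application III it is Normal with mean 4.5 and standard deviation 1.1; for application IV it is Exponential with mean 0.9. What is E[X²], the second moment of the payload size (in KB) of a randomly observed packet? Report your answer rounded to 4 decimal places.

For each component E[X²] = Var + (mean)², giving I: 88.8233; II: 118.58; III: 21.46; IV: 1.62.
Overall E[X²] = 0.25·88.8233 + 0.25·118.58 + 0.25·21.46 + 0.25·1.62 = 57.6208.

57.6208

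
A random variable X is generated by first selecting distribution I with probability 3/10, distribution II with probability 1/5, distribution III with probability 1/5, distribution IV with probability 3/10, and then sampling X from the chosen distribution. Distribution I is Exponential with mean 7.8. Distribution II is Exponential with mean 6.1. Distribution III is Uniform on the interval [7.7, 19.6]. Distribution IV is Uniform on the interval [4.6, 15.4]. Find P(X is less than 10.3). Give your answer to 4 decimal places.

0.5850

Conditional on each component, P(X < 10.3): I: 0.733002; II: 0.815208; III: 0.218487; IV: 0.527778.
By total probability, P(X < 10.3) = 0.3·0.733002 + 0.2·0.815208 + 0.2·0.218487 + 0.3·0.527778 = 0.584973.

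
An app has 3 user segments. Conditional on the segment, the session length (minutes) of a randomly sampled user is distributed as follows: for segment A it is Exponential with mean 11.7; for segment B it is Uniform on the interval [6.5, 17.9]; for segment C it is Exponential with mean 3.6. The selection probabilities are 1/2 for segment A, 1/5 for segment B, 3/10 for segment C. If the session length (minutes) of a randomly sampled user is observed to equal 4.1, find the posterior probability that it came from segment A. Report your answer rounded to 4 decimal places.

Likelihoods f(4.1 | ·): A: 0.060204; B: 0; C: 0.0889374.
Posterior ∝ prior × likelihood. Numerator for A: 0.5·0.060204 = 0.030102.
Normalizing constant: 0.5·0.060204 + 0.2·0 + 0.3·0.0889374 = 0.0567832.
P(A | observation) = 0.030102 / 0.0567832 = 0.530122.

0.5301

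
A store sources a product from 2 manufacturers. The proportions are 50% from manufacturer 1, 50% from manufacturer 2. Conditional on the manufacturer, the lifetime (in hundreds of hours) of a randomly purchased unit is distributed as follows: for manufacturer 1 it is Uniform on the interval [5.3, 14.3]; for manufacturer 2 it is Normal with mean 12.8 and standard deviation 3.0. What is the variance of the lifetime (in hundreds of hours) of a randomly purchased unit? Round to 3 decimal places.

10.125

Per component, 1: μ=9.8, E[X²]=102.79; 2: μ=12.8, E[X²]=172.84.
E[X] = 0.5·9.8 + 0.5·12.8 = 11.3.
E[X²] = 0.5·102.79 + 0.5·172.84 = 137.815.
Var(X) = E[X²] − (E[X])² = 137.815 − 127.69 = 10.125.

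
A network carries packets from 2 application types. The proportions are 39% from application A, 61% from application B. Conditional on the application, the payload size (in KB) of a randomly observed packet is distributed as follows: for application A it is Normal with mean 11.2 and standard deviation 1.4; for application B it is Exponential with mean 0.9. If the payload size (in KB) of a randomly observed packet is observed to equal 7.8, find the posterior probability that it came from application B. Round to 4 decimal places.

Likelihoods f(7.8 | ·): A: 0.0149299; B: 0.000191369.
Posterior ∝ prior × likelihood. Numerator for B: 0.61·0.000191369 = 0.000116735.
Normalizing constant: 0.39·0.0149299 + 0.61·0.000191369 = 0.00593939.
P(B | observation) = 0.000116735 / 0.00593939 = 0.0196544.

0.0197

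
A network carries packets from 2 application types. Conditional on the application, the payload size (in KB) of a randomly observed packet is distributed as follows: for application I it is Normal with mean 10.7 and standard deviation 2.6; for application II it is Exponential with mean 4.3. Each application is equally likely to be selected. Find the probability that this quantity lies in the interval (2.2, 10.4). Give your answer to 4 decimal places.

0.4820

Conditional on each application, P(2.2 < X < 10.4): I: 0.453531; II: 0.510473.
By total probability, P(2.2 < X < 10.4) = 0.5·0.453531 + 0.5·0.510473 = 0.482002.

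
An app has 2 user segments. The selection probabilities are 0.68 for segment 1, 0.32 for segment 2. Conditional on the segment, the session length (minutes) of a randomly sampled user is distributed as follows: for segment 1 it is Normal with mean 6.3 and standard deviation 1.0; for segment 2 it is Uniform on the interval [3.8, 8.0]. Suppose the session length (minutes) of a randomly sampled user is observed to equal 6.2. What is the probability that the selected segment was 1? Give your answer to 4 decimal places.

0.7799

Likelihoods f(6.2 | ·): 1: 0.396953; 2: 0.238095.
Posterior ∝ prior × likelihood. Numerator for 1: 0.68·0.396953 = 0.269928.
Normalizing constant: 0.68·0.396953 + 0.32·0.238095 = 0.346118.
P(1 | observation) = 0.269928 / 0.346118 = 0.779872.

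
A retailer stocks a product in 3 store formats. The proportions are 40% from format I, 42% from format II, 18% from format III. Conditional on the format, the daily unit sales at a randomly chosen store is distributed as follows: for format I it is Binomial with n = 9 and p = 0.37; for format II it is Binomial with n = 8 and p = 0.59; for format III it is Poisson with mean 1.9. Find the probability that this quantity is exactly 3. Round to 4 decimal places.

0.1932

Conditional on each format, P(X = 3): I: 0.266028; II: 0.133249; III: 0.170982.
By total probability, P(X = 3) = 0.4·0.266028 + 0.42·0.133249 + 0.18·0.170982 = 0.193153.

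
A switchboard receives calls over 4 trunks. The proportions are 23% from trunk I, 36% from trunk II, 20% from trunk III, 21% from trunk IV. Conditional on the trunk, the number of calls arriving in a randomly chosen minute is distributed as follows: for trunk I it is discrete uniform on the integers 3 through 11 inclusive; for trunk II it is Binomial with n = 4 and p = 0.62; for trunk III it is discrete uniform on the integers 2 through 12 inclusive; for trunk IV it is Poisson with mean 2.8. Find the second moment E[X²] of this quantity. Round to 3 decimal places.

For each component E[X²] = Var + (mean)², giving I: 55.6667; II: 7.0928; III: 59; IV: 10.64.
Overall E[X²] = 0.23·55.6667 + 0.36·7.0928 + 0.2·59 + 0.21·10.64 = 29.3911.

29.391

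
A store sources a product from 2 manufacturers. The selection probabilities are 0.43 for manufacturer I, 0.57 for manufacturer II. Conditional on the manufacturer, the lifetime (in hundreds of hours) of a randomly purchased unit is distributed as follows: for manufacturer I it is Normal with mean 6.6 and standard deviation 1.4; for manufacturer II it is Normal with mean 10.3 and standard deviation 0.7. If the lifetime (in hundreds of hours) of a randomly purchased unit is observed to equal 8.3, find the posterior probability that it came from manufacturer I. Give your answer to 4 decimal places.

Likelihoods f(8.3 | ·): I: 0.136333; II: 0.00962014.
Posterior ∝ prior × likelihood. Numerator for I: 0.43·0.136333 = 0.0586231.
Normalizing constant: 0.43·0.136333 + 0.57·0.00962014 = 0.0641066.
P(I | observation) = 0.0586231 / 0.0641066 = 0.914463.

0.9145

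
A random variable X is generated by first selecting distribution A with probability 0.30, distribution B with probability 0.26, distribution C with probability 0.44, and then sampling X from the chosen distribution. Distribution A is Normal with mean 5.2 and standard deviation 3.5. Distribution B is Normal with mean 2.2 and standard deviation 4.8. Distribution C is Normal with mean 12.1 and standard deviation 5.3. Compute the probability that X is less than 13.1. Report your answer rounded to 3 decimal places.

Conditional on each component, P(X < 13.1): A: 0.988; B: 0.988421; C: 0.574828.
By total probability, P(X < 13.1) = 0.3·0.988 + 0.26·0.988421 + 0.44·0.574828 = 0.806314.

0.806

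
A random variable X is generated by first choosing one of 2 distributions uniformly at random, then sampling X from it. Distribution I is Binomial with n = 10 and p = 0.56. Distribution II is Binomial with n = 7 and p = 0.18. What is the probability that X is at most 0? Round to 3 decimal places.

0.125

Conditional on each component, P(X ≤ 0): I: 0.000271974; II: 0.249285.
By total probability, P(X ≤ 0) = 0.5·0.000271974 + 0.5·0.249285 = 0.124779.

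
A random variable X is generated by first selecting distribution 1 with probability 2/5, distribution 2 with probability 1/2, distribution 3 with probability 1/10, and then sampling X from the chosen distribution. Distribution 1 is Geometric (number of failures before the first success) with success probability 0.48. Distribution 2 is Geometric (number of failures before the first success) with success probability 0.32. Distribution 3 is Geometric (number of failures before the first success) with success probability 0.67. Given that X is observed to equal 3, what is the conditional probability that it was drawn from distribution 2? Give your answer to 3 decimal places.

0.631

Likelihoods P(X=3 | ·): 1: 0.0674918; 2: 0.100618; 3: 0.0240778.
Posterior ∝ prior × likelihood. Numerator for 2: 0.5·0.100618 = 0.0503091.
Normalizing constant: 0.4·0.0674918 + 0.5·0.100618 + 0.1·0.0240778 = 0.0797136.
P(2 | observation) = 0.0503091 / 0.0797136 = 0.631123.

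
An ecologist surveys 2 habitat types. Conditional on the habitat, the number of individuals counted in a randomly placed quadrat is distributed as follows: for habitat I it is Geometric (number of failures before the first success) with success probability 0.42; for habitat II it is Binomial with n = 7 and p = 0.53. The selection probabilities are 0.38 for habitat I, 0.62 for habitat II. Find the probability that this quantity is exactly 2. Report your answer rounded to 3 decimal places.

0.138

Conditional on each habitat, P(X = 2): I: 0.141288; II: 0.135288.
By total probability, P(X = 2) = 0.38·0.141288 + 0.62·0.135288 = 0.137568.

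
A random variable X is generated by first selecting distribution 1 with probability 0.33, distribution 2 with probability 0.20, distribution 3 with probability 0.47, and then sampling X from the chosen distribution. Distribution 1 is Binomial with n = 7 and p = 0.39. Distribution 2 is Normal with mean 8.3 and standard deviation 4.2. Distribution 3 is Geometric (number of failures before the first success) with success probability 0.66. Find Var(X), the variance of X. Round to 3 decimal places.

Per component, 1: μ=2.73, E[X²]=9.1182; 2: μ=8.3, E[X²]=86.53; 3: μ=0.515152, E[X²]=1.04591.
E[X] = 0.33·2.73 + 0.2·8.3 + 0.47·0.515152 = 2.80302.
E[X²] = 0.33·9.1182 + 0.2·86.53 + 0.47·1.04591 = 20.8066.
Var(X) = E[X²] − (E[X])² = 20.8066 − 7.85693 = 12.9497.

12.950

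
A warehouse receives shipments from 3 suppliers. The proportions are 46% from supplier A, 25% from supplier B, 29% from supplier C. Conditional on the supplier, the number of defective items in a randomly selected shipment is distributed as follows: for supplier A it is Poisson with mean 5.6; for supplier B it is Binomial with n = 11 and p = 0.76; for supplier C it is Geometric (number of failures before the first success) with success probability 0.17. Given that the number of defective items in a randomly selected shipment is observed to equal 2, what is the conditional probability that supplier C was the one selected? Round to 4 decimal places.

Likelihoods P(X=2 | ·): A: 0.0579825; B: 8.39249e-05; C: 0.117113.
Posterior ∝ prior × likelihood. Numerator for C: 0.29·0.117113 = 0.0339628.
Normalizing constant: 0.46·0.0579825 + 0.25·8.39249e-05 + 0.29·0.117113 = 0.0606557.
P(C | observation) = 0.0339628 / 0.0606557 = 0.559927.

0.5599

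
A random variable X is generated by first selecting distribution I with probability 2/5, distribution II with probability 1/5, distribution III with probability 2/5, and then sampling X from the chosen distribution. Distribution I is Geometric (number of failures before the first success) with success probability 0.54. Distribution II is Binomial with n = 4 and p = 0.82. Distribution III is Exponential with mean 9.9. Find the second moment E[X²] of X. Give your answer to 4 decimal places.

81.5990

For each component E[X²] = Var + (mean)², giving I: 2.30316; II: 11.3488; III: 196.02.
Overall E[X²] = 0.4·2.30316 + 0.2·11.3488 + 0.4·196.02 = 81.599.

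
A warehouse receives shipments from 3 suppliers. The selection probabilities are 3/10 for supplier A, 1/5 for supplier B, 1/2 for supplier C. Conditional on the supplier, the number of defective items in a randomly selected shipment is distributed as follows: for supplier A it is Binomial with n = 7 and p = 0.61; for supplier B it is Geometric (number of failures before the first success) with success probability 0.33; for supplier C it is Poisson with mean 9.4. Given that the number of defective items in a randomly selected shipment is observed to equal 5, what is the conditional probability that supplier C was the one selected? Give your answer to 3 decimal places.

Likelihoods P(X=5 | ·): A: 0.269773; B: 0.0445541; C: 0.0505929.
Posterior ∝ prior × likelihood. Numerator for C: 0.5·0.0505929 = 0.0252965.
Normalizing constant: 0.3·0.269773 + 0.2·0.0445541 + 0.5·0.0505929 = 0.115139.
P(C | observation) = 0.0252965 / 0.115139 = 0.219704.

0.220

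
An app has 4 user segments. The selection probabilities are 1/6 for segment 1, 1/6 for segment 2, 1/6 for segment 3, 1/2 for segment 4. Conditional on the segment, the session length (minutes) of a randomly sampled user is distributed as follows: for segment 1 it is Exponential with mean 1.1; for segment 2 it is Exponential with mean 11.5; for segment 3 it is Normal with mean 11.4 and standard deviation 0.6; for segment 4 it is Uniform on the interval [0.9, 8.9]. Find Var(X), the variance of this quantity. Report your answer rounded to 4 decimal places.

Per component, 1: μ=1.1, E[X²]=2.42; 2: μ=11.5, E[X²]=264.5; 3: μ=11.4, E[X²]=130.32; 4: μ=4.9, E[X²]=29.3433.
E[X] = 0.166667·1.1 + 0.166667·11.5 + 0.166667·11.4 + 0.5·4.9 = 6.45.
E[X²] = 0.166667·2.42 + 0.166667·264.5 + 0.166667·130.32 + 0.5·29.3433 = 80.8783.
Var(X) = E[X²] − (E[X])² = 80.8783 − 41.6025 = 39.2758.

39.2758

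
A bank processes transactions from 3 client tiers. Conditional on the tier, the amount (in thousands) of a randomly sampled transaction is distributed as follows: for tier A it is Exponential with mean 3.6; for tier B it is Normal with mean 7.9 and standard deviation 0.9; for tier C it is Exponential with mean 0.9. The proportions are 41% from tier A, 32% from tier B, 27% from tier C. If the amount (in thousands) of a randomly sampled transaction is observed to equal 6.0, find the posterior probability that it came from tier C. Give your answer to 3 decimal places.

Likelihoods f(6.0 | ·): A: 0.0524654; B: 0.0477406; C: 0.00141404.
Posterior ∝ prior × likelihood. Numerator for C: 0.27·0.00141404 = 0.00038179.
Normalizing constant: 0.41·0.0524654 + 0.32·0.0477406 + 0.27·0.00141404 = 0.0371696.
P(C | observation) = 0.00038179 / 0.0371696 = 0.0102716.

0.010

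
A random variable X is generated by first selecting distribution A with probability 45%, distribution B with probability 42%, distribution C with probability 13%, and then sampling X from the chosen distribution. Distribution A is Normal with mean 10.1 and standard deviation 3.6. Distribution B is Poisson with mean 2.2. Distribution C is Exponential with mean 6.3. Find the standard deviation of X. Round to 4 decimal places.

Per component, A: μ=10.1, E[X²]=114.97; B: μ=2.2, E[X²]=7.04; C: μ=6.3, E[X²]=79.38.
E[X] = 0.45·10.1 + 0.42·2.2 + 0.13·6.3 = 6.288.
E[X²] = 0.45·114.97 + 0.42·7.04 + 0.13·79.38 = 65.0127.
Var(X) = E[X²] − (E[X])² = 65.0127 − 39.5389 = 25.4738.
SD(X) = √25.4738 = 5.04715.

5.0472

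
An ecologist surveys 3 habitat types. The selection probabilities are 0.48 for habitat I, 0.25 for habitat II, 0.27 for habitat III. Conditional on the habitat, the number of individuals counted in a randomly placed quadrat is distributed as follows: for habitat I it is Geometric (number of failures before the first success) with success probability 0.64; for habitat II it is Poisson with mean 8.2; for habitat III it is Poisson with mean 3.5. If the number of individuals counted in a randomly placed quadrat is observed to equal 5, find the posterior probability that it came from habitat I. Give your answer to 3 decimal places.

0.032

Likelihoods P(X=5 | ·): I: 0.00386984; II: 0.0848542; III: 0.132169.
Posterior ∝ prior × likelihood. Numerator for I: 0.48·0.00386984 = 0.00185752.
Normalizing constant: 0.48·0.00386984 + 0.25·0.0848542 + 0.27·0.132169 = 0.0587566.
P(I | observation) = 0.00185752 / 0.0587566 = 0.0316138.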